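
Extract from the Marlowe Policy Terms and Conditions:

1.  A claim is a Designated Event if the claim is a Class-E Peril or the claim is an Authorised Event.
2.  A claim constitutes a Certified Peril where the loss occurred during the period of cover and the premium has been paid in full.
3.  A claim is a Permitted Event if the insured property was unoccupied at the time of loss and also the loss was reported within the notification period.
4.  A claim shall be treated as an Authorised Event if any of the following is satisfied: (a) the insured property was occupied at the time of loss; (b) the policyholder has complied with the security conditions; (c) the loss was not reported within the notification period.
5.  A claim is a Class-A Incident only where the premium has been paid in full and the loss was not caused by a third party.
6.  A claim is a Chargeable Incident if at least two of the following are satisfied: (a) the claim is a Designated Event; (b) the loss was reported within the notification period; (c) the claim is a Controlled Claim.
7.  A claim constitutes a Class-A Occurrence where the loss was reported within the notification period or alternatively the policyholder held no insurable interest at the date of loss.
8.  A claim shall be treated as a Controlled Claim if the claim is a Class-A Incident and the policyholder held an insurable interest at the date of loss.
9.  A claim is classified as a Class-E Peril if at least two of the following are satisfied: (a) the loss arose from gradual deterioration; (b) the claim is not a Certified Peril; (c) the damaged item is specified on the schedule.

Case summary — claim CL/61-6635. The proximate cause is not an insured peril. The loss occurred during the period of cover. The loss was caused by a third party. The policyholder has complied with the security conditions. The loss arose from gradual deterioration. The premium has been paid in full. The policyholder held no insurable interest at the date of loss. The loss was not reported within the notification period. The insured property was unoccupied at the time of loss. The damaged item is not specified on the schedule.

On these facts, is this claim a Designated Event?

paragraph 2 — Certified Peril: [the loss occurred during the period of cover? yes] AND [the premium has been paid in full? yes] → satisfied.
paragraph 9 — Class-E Peril: the loss arose from gradual deterioration? yes; not a Certified Peril (paragraph 2)? no; the damaged item is specified on the schedule? no — 1 of 3 hold (need ≥2) → not satisfied.
paragraph 4 — Authorised Event: [the insured property was occupied at the time of loss? no] OR [the policyholder has complied with the security conditions? yes] OR [the loss was not reported within the notification period? yes] → satisfied.
paragraph 1 — Designated Event: [Class-E Peril (paragraph 9)? no] OR [Authorised Event (paragraph 4)? yes] → satisfied.

Yes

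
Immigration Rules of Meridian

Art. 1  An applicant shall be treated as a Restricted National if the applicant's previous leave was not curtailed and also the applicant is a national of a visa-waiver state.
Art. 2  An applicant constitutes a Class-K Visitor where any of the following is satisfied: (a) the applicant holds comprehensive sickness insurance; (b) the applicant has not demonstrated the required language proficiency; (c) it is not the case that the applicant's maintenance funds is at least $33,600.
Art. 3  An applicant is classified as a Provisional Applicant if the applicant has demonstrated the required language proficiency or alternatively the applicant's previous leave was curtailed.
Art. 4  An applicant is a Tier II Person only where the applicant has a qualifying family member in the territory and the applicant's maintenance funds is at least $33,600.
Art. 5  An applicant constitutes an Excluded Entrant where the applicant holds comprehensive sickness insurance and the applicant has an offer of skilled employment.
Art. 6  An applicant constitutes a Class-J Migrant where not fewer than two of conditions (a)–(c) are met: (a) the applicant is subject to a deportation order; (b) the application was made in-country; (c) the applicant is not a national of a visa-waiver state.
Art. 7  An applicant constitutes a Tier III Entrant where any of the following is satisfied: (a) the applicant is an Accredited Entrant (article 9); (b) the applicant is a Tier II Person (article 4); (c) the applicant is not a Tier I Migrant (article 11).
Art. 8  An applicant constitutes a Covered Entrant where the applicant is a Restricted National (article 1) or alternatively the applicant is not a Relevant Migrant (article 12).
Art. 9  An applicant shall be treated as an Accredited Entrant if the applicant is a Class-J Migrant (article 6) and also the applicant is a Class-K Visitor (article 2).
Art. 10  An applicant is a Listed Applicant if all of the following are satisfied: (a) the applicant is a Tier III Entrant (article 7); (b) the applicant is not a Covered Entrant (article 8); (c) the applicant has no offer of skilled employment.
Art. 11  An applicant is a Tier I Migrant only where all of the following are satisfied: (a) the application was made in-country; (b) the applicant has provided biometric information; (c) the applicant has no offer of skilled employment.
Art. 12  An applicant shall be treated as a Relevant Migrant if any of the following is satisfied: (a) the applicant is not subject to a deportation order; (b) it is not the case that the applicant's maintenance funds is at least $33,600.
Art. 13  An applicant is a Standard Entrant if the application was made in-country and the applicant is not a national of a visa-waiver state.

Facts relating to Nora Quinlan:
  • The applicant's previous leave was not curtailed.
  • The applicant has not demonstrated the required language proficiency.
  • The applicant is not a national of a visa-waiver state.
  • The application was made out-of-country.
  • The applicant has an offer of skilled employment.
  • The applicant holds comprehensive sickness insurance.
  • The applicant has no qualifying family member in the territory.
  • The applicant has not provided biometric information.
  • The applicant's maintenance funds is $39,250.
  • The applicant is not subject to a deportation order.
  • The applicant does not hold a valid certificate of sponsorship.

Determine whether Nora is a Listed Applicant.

No

Under article 6: the applicant is subject to a deportation order? no; the application was made in-country? no; the applicant is not a national of a visa-waiver state? yes — 1 of 3 hold (need ≥2) → not satisfied.
Under article 2: the applicant holds comprehensive sickness insurance? yes; or the applicant has not demonstrated the required language proficiency? yes; or applicant's maintenance funds: $39,250 ≥ $33,600? yes, so negated condition no. So the applicant is a Class-K Visitor.
Under article 9: Class-J Migrant (article 6)? no; and Class-K Visitor (article 2)? yes. So the applicant is not an Accredited Entrant.
Under article 4: the applicant has a qualifying family member in the territory? no; and applicant's maintenance funds: $39,250 ≥ $33,600? yes. So the applicant is not a Tier II Person.
Under article 11: the application was made in-country? no; and the applicant has provided biometric information? no; and the applicant has no offer of skilled employment? no. So the applicant is not a Tier I Migrant.
Under article 7: Accredited Entrant (article 9)? no; or Tier II Person (article 4)? no; or not a Tier I Migrant (article 11)? yes. So the applicant is a Tier III Entrant.
Under article 1: the applicant's previous leave was not curtailed? yes; and the applicant is a national of a visa-waiver state? no. So the applicant is not a Restricted National.
Under article 12: the applicant is not subject to a deportation order? yes; or applicant's maintenance funds: $39,250 ≥ $33,600? yes, so negated condition no. So the applicant is a Relevant Migrant.
Under article 8: Restricted National (article 1)? no; or not a Relevant Migrant (article 12)? no. So the applicant is not a Covered Entrant.
Under article 10: Tier III Entrant (article 7)? yes; and not a Covered Entrant (article 8)? yes; and the applicant has no offer of skilled employment? no. So the applicant is not a Listed Applicant.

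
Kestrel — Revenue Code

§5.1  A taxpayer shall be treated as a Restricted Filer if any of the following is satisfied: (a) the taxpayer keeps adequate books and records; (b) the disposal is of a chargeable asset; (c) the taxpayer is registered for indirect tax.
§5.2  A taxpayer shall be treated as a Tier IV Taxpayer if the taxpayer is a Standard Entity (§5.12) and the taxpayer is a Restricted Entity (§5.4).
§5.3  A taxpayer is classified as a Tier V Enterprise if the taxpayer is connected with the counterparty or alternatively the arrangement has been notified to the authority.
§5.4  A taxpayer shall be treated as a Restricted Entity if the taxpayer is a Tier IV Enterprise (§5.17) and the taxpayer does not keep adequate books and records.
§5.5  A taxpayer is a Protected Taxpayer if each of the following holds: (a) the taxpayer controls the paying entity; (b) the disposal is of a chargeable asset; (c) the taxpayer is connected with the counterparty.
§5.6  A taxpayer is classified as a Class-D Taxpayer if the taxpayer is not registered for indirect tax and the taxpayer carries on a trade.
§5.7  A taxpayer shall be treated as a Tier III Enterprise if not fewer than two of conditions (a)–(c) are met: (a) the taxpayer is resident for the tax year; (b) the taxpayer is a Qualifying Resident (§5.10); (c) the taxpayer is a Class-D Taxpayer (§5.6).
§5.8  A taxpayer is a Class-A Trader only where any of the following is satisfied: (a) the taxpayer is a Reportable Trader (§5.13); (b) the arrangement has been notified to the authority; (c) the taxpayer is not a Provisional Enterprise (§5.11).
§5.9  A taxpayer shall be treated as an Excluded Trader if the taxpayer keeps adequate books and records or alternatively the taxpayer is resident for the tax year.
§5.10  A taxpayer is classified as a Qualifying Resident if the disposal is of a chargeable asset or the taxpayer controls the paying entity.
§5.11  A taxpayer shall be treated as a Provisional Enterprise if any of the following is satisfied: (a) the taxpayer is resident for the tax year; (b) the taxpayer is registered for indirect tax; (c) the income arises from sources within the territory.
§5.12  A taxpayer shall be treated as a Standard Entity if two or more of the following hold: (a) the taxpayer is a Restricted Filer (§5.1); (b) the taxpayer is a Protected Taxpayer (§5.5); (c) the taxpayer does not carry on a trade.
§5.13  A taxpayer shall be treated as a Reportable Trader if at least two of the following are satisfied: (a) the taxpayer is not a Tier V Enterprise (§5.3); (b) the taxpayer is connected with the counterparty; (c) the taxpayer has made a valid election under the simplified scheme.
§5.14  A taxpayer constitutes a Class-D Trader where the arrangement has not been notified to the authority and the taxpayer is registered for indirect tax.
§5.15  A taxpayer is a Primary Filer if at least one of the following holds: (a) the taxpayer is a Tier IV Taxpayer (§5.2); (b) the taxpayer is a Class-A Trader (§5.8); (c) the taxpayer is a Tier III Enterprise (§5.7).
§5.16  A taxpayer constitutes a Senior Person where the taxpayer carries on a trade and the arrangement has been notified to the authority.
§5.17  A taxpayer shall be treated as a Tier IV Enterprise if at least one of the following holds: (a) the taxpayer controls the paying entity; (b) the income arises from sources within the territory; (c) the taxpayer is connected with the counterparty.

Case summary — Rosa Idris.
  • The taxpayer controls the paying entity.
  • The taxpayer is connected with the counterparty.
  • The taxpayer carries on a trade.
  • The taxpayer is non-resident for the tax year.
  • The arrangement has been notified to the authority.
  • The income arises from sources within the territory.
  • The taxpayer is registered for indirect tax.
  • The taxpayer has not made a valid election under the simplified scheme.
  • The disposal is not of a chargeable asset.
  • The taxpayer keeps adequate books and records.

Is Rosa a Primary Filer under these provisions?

§5.1 — Restricted Filer: [the taxpayer keeps adequate books and records? yes] OR [the disposal is of a chargeable asset? no] OR [the taxpayer is registered for indirect tax? yes] → satisfied.
§5.5 — Protected Taxpayer: [the taxpayer controls the paying entity? yes] AND [the disposal is of a chargeable asset? no] AND [the taxpayer is connected with the counterparty? yes] → not satisfied.
§5.12 — Standard Entity: Restricted Filer (§5.1)? yes; Protected Taxpayer (§5.5)? no; the taxpayer does not carry on a trade? no — 1 of 3 hold (need ≥2) → not satisfied.
§5.17 — Tier IV Enterprise: [the taxpayer controls the paying entity? yes] OR [the income arises from sources within the territory? yes] OR [the taxpayer is connected with the counterparty? yes] → satisfied.
§5.4 — Restricted Entity: [Tier IV Enterprise (§5.17)? yes] AND [the taxpayer does not keep adequate books and records? no] → not satisfied.
§5.2 — Tier IV Taxpayer: [Standard Entity (§5.12)? no] AND [Restricted Entity (§5.4)? no] → not satisfied.
§5.3 — Tier V Enterprise: [the taxpayer is connected with the counterparty? yes] OR [the arrangement has been notified to the authority? yes] → satisfied.
§5.13 — Reportable Trader: not a Tier V Enterprise (§5.3)? no; the taxpayer is connected with the counterparty? yes; the taxpayer has made a valid election under the simplified scheme? no — 1 of 3 hold (need ≥2) → not satisfied.
§5.11 — Provisional Enterprise: [the taxpayer is resident for the tax year? no] OR [the taxpayer is registered for indirect tax? yes] OR [the income arises from sources within the territory? yes] → satisfied.
§5.8 — Class-A Trader: [Reportable Trader (§5.13)? no] OR [the arrangement has been notified to the authority? yes] OR [not a Provisional Enterprise (§5.11)? no] → satisfied.
§5.10 — Qualifying Resident: [the disposal is of a chargeable asset? no] OR [the taxpayer controls the paying entity? yes] → satisfied.
§5.6 — Class-D Taxpayer: [the taxpayer is not registered for indirect tax? no] AND [the taxpayer carries on a trade? yes] → not satisfied.
§5.7 — Tier III Enterprise: the taxpayer is resident for the tax year? no; Qualifying Resident (§5.10)? yes; Class-D Taxpayer (§5.6)? no — 1 of 3 hold (need ≥2) → not satisfied.
§5.15 — Primary Filer: [Tier IV Taxpayer (§5.2)? no] OR [Class-A Trader (§5.8)? yes] OR [Tier III Enterprise (§5.7)? no] → satisfied.

Yes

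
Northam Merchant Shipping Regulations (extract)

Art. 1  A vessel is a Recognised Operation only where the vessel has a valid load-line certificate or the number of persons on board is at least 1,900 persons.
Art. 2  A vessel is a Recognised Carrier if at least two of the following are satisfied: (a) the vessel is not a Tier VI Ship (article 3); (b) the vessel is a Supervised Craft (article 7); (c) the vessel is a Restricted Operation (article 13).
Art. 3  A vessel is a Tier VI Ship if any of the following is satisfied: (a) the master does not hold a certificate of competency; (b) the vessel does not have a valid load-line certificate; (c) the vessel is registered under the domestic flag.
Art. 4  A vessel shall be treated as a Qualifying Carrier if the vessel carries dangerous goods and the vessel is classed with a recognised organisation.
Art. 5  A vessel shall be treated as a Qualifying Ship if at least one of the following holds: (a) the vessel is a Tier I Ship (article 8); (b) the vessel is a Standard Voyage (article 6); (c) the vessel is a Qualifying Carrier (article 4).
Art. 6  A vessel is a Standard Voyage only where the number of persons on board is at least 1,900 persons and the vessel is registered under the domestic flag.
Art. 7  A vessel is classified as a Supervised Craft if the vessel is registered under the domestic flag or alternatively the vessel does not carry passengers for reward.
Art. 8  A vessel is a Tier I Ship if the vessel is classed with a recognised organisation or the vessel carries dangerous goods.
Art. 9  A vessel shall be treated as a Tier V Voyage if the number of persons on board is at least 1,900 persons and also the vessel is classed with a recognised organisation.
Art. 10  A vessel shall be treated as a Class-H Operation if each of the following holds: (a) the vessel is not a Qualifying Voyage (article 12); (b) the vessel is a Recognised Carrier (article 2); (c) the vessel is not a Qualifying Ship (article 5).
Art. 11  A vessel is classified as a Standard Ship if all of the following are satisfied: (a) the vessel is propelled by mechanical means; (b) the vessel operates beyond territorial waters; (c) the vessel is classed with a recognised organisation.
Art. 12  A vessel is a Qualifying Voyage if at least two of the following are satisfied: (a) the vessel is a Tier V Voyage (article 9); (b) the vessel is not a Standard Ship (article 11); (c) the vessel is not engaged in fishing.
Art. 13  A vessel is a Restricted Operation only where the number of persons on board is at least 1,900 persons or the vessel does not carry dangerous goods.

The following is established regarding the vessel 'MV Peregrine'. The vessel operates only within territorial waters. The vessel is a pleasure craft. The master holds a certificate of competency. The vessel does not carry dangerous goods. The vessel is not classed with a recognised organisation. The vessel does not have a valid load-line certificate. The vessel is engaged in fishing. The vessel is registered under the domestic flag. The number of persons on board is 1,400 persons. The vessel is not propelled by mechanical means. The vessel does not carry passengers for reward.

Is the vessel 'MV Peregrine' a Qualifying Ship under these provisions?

No

article 8 — Tier I Ship: [the vessel is classed with a recognised organisation? no] OR [the vessel carries dangerous goods? no] → not satisfied.
article 6 — Standard Voyage: [number of persons on board: 1,400 persons ≥ 1,900 persons? no] AND [the vessel is registered under the domestic flag? yes] → not satisfied.
article 4 — Qualifying Carrier: [the vessel carries dangerous goods? no] AND [the vessel is classed with a recognised organisation? no] → not satisfied.
article 5 — Qualifying Ship: [Tier I Ship (article 8)? no] OR [Standard Voyage (article 6)? no] OR [Qualifying Carrier (article 4)? no] → not satisfied.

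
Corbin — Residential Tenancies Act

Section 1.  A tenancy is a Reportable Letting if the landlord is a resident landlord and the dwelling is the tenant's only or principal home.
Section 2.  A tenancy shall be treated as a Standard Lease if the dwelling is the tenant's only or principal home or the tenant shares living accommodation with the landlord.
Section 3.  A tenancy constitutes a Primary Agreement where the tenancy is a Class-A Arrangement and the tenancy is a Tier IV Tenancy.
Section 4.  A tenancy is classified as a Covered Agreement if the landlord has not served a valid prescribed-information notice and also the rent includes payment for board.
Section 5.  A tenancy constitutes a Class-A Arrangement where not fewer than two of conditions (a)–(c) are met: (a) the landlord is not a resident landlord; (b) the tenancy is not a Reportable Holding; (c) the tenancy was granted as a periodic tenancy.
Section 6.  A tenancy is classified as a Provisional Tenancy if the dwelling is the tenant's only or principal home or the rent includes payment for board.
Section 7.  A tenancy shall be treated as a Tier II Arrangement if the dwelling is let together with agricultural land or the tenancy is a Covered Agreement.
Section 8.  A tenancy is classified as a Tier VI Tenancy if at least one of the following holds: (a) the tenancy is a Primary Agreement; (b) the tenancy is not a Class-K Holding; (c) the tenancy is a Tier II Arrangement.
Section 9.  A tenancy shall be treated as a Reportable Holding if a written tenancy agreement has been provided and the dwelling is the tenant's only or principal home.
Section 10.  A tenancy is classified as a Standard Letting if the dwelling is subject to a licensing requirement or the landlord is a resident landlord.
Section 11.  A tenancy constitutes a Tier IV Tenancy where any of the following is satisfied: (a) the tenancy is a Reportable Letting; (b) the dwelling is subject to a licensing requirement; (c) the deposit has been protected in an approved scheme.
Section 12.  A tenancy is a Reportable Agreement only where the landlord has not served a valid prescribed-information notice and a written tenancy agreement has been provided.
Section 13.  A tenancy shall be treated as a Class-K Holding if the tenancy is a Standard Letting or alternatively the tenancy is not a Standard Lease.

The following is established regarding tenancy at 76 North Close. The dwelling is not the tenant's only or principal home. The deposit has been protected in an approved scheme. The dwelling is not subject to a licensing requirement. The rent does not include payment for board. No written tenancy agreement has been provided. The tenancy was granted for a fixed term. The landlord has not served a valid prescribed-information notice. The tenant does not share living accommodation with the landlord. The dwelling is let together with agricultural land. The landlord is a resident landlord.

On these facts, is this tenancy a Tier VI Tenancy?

Yes

section 9 — Reportable Holding: [a written tenancy agreement has been provided? no] AND [the dwelling is the tenant's only or principal home? no] → not satisfied.
section 5 — Class-A Arrangement: the landlord is not a resident landlord? no; not a Reportable Holding (section 9)? yes; the tenancy was granted as a periodic tenancy? no — 1 of 3 hold (need ≥2) → not satisfied.
section 1 — Reportable Letting: [the landlord is a resident landlord? yes] AND [the dwelling is the tenant's only or principal home? no] → not satisfied.
section 11 — Tier IV Tenancy: [Reportable Letting (section 1)? no] OR [the dwelling is subject to a licensing requirement? no] OR [the deposit has been protected in an approved scheme? yes] → satisfied.
section 3 — Primary Agreement: [Class-A Arrangement (section 5)? no] AND [Tier IV Tenancy (section 11)? yes] → not satisfied.
section 10 — Standard Letting: [the dwelling is subject to a licensing requirement? no] OR [the landlord is a resident landlord? yes] → satisfied.
section 2 — Standard Lease: [the dwelling is the tenant's only or principal home? no] OR [the tenant shares living accommodation with the landlord? no] → not satisfied.
section 13 — Class-K Holding: [Standard Letting (section 10)? yes] OR [not a Standard Lease (section 2)? yes] → satisfied.
section 4 — Covered Agreement: [the landlord has not served a valid prescribed-information notice? yes] AND [the rent includes payment for board? no] → not satisfied.
section 7 — Tier II Arrangement: [the dwelling is let together with agricultural land? yes] OR [Covered Agreement (section 4)? no] → satisfied.
section 8 — Tier VI Tenancy: [Primary Agreement (section 3)? no] OR [not a Class-K Holding (section 13)? no] OR [Tier II Arrangement (section 7)? yes] → satisfied.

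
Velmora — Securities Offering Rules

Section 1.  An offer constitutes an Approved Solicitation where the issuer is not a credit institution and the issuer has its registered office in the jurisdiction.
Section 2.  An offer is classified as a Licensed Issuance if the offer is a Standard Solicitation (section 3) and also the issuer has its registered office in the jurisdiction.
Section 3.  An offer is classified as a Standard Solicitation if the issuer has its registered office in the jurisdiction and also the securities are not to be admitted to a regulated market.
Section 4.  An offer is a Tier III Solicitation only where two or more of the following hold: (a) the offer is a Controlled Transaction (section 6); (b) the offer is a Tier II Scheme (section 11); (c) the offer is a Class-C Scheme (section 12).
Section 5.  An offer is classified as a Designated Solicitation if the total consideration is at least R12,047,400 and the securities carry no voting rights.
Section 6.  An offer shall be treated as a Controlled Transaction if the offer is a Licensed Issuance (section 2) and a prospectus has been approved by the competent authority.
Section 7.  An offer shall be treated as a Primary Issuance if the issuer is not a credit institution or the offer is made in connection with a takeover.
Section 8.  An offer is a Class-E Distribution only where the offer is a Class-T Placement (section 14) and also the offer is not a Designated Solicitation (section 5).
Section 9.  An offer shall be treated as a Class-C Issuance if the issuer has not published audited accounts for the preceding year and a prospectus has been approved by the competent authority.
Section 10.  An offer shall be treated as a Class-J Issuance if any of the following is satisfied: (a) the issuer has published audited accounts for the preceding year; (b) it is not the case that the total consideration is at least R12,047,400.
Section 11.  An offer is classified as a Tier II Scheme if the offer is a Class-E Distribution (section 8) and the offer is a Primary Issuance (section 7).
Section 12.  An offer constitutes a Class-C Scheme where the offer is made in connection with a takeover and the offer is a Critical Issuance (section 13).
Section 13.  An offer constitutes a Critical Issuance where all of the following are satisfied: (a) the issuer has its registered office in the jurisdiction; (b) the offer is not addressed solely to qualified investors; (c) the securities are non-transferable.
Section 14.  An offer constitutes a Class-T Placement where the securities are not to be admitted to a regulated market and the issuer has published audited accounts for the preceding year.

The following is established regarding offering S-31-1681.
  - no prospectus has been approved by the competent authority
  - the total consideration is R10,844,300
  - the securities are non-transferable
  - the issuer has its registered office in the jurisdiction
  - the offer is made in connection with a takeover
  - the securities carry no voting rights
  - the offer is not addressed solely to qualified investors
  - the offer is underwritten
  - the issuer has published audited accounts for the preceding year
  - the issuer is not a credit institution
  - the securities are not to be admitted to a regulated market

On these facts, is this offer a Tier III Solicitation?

section 3 — Standard Solicitation: [the issuer has its registered office in the jurisdiction? yes] AND [the securities are not to be admitted to a regulated market? yes] → satisfied.
section 2 — Licensed Issuance: [Standard Solicitation (section 3)? yes] AND [the issuer has its registered office in the jurisdiction? yes] → satisfied.
section 6 — Controlled Transaction: [Licensed Issuance (section 2)? yes] AND [a prospectus has been approved by the competent authority? no] → not satisfied.
section 14 — Class-T Placement: [the securities are not to be admitted to a regulated market? yes] AND [the issuer has published audited accounts for the preceding year? yes] → satisfied.
section 5 — Designated Solicitation: [total consideration: R10,844,300 ≥ R12,047,400? no] AND [the securities carry no voting rights? yes] → not satisfied.
section 8 — Class-E Distribution: [Class-T Placement (section 14)? yes] AND [not a Designated Solicitation (section 5)? yes] → satisfied.
section 7 — Primary Issuance: [the issuer is not a credit institution? yes] OR [the offer is made in connection with a takeover? yes] → satisfied.
section 11 — Tier II Scheme: [Class-E Distribution (section 8)? yes] AND [Primary Issuance (section 7)? yes] → satisfied.
section 13 — Critical Issuance: [the issuer has its registered office in the jurisdiction? yes] AND [the offer is not addressed solely to qualified investors? yes] AND [the securities are non-transferable? yes] → satisfied.
section 12 — Class-C Scheme: [the offer is made in connection with a takeover? yes] AND [Critical Issuance (section 13)? yes] → satisfied.
section 4 — Tier III Solicitation: Controlled Transaction (section 6)? no; Tier II Scheme (section 11)? yes; Class-C Scheme (section 12)? yes — 2 of 3 hold (need ≥2) → satisfied.

Yes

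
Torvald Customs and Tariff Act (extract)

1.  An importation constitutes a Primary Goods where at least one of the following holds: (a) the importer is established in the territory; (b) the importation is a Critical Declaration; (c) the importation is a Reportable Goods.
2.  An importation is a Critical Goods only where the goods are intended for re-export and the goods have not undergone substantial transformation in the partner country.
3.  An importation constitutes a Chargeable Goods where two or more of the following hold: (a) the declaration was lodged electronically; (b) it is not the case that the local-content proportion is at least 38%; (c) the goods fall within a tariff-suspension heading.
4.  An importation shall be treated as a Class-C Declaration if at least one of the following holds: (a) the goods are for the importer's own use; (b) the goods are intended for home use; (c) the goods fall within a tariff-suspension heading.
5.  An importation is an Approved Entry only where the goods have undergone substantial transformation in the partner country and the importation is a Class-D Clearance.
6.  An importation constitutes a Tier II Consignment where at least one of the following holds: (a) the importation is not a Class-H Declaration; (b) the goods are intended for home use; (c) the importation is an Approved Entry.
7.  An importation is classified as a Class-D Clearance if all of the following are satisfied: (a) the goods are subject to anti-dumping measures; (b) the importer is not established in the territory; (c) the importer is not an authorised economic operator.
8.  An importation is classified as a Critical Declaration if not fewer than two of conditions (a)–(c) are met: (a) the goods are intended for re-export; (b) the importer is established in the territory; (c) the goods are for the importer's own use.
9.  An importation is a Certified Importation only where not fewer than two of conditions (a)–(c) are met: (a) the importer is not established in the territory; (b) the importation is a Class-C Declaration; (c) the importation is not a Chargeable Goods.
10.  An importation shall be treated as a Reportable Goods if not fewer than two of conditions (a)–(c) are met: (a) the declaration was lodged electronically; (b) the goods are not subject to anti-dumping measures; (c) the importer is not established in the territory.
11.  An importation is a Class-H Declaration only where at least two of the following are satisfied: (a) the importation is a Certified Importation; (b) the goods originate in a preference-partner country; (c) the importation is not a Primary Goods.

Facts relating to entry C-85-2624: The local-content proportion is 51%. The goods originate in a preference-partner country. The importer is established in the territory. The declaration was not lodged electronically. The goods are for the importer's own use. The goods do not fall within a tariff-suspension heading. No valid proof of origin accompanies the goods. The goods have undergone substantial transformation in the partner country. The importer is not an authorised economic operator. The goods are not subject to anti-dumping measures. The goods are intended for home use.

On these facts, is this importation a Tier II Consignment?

Yes

paragraph 4 — Class-C Declaration: [the goods are for the importer's own use? yes] OR [the goods are intended for home use? yes] OR [the goods fall within a tariff-suspension heading? no] → satisfied.
paragraph 3 — Chargeable Goods: the declaration was lodged electronically? no; local-content proportion: 51% ≥ 38%? yes, so negated condition no; the goods fall within a tariff-suspension heading? no — 0 of 3 hold (need ≥2) → not satisfied.
paragraph 9 — Certified Importation: the importer is not established in the territory? no; Class-C Declaration (paragraph 4)? yes; not a Chargeable Goods (paragraph 3)? yes — 2 of 3 hold (need ≥2) → satisfied.
paragraph 8 — Critical Declaration: the goods are intended for re-export? no; the importer is established in the territory? yes; the goods are for the importer's own use? yes — 2 of 3 hold (need ≥2) → satisfied.
paragraph 10 — Reportable Goods: the declaration was lodged electronically? no; the goods are not subject to anti-dumping measures? yes; the importer is not established in the territory? no — 1 of 3 hold (need ≥2) → not satisfied.
paragraph 1 — Primary Goods: [the importer is established in the territory? yes] OR [Critical Declaration (paragraph 8)? yes] OR [Reportable Goods (paragraph 10)? no] → satisfied.
paragraph 11 — Class-H Declaration: Certified Importation (paragraph 9)? yes; the goods originate in a preference-partner country? yes; not a Primary Goods (paragraph 1)? no — 2 of 3 hold (need ≥2) → satisfied.
paragraph 7 — Class-D Clearance: [the goods are subject to anti-dumping measures? no] AND [the importer is not established in the territory? no] AND [the importer is not an authorised economic operator? yes] → not satisfied.
paragraph 5 — Approved Entry: [the goods have undergone substantial transformation in the partner country? yes] AND [Class-D Clearance (paragraph 7)? no] → not satisfied.
paragraph 6 — Tier II Consignment: [not a Class-H Declaration (paragraph 11)? no] OR [the goods are intended for home use? yes] OR [Approved Entry (paragraph 5)? no] → satisfied.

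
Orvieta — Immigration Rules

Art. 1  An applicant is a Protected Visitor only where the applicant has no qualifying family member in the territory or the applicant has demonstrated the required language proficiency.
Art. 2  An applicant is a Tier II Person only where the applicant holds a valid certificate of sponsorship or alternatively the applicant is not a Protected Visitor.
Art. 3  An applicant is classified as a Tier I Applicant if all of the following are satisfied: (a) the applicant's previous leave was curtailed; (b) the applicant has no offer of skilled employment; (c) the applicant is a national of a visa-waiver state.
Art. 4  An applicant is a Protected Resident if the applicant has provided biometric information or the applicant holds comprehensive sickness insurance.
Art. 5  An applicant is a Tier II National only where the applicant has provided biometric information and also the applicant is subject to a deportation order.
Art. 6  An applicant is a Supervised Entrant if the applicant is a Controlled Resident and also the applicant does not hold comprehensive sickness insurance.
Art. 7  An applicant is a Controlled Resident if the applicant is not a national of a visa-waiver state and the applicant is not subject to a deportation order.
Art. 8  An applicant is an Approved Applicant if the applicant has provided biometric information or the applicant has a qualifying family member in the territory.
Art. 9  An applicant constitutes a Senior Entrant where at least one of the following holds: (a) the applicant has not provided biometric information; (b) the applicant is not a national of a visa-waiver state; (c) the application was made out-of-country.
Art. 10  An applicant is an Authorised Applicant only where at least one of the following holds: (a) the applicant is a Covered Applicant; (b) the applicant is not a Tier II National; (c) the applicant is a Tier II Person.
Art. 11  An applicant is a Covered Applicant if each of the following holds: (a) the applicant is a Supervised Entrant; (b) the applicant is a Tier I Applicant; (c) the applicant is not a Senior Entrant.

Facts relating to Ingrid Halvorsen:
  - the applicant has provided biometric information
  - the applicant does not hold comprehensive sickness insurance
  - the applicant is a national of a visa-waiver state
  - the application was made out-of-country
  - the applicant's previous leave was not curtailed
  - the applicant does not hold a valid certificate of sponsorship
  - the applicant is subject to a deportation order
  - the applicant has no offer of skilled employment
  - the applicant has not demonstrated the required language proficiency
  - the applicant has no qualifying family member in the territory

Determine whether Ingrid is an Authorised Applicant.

No

article 7 — Controlled Resident: [the applicant is not a national of a visa-waiver state? no] AND [the applicant is not subject to a deportation order? no] → not satisfied.
article 6 — Supervised Entrant: [Controlled Resident (article 7)? no] AND [the applicant does not hold comprehensive sickness insurance? yes] → not satisfied.
article 3 — Tier I Applicant: [the applicant's previous leave was curtailed? no] AND [the applicant has no offer of skilled employment? yes] AND [the applicant is a national of a visa-waiver state? yes] → not satisfied.
article 9 — Senior Entrant: [the applicant has not provided biometric information? no] OR [the applicant is not a national of a visa-waiver state? no] OR [the application was made out-of-country? yes] → satisfied.
article 11 — Covered Applicant: [Supervised Entrant (article 6)? no] AND [Tier I Applicant (article 3)? no] AND [not a Senior Entrant (article 9)? no] → not satisfied.
article 5 — Tier II National: [the applicant has provided biometric information? yes] AND [the applicant is subject to a deportation order? yes] → satisfied.
article 1 — Protected Visitor: [the applicant has no qualifying family member in the territory? yes] OR [the applicant has demonstrated the required language proficiency? no] → satisfied.
article 2 — Tier II Person: [the applicant holds a valid certificate of sponsorship? no] OR [not a Protected Visitor (article 1)? no] → not satisfied.
article 10 — Authorised Applicant: [Covered Applicant (article 11)? no] OR [not a Tier II National (article 5)? no] OR [Tier II Person (article 2)? no] → not satisfied.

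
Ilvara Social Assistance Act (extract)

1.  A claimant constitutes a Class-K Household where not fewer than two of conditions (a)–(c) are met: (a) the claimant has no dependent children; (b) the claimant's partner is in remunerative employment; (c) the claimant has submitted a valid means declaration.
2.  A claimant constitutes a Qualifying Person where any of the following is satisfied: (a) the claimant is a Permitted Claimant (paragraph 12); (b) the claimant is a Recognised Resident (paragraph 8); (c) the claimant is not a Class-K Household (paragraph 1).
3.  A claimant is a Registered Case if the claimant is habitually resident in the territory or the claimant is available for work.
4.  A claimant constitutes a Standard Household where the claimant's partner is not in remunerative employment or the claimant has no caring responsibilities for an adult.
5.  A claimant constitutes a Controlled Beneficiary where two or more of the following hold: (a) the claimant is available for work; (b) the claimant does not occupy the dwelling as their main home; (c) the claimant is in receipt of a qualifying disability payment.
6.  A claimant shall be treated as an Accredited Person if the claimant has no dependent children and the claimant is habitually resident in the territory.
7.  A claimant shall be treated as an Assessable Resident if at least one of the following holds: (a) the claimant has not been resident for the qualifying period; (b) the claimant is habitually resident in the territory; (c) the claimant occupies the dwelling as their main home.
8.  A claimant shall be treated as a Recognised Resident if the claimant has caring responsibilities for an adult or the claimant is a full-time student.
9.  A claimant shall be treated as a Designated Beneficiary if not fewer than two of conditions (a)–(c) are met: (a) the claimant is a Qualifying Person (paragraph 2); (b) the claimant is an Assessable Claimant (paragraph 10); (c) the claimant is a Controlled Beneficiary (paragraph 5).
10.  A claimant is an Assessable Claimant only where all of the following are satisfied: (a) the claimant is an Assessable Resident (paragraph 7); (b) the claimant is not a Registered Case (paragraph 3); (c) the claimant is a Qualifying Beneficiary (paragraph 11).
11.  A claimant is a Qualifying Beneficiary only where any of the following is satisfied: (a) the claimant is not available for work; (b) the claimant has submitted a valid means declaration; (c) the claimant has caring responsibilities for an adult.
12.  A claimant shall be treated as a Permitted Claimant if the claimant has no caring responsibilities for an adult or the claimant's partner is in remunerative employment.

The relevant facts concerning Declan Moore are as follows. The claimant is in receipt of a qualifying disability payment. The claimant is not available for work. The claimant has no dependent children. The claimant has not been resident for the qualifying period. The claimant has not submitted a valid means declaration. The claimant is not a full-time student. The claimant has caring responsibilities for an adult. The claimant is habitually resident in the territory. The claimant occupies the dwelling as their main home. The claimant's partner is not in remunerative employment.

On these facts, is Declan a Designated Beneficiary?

No

Under paragraph 12: the claimant has no caring responsibilities for an adult? no; or the claimant's partner is in remunerative employment? no. So the claimant is not a Permitted Claimant.
Under paragraph 8: the claimant has caring responsibilities for an adult? yes; or the claimant is a full-time student? no. So the claimant is a Recognised Resident.
Under paragraph 1: the claimant has no dependent children? yes; the claimant's partner is in remunerative employment? no; the claimant has submitted a valid means declaration? no — 1 of 3 hold (need ≥2) → not satisfied.
Under paragraph 2: Permitted Claimant (paragraph 12)? no; or Recognised Resident (paragraph 8)? yes; or not a Class-K Household (paragraph 1)? yes. So the claimant is a Qualifying Person.
Under paragraph 7: the claimant has not been resident for the qualifying period? yes; or the claimant is habitually resident in the territory? yes; or the claimant occupies the dwelling as their main home? yes. So the claimant is an Assessable Resident.
Under paragraph 3: the claimant is habitually resident in the territory? yes; or the claimant is available for work? no. So the claimant is a Registered Case.
Under paragraph 11: the claimant is not available for work? yes; or the claimant has submitted a valid means declaration? no; or the claimant has caring responsibilities for an adult? yes. So the claimant is a Qualifying Beneficiary.
Under paragraph 10: Assessable Resident (paragraph 7)? yes; and not a Registered Case (paragraph 3)? no; and Qualifying Beneficiary (paragraph 11)? yes. So the claimant is not an Assessable Claimant.
Under paragraph 5: the claimant is available for work? no; the claimant does not occupy the dwelling as their main home? no; the claimant is in receipt of a qualifying disability payment? yes — 1 of 3 hold (need ≥2) → not satisfied.
Under paragraph 9: Qualifying Person (paragraph 2)? yes; Assessable Claimant (paragraph 10)? no; Controlled Beneficiary (paragraph 5)? no — 1 of 3 hold (need ≥2) → not satisfied.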